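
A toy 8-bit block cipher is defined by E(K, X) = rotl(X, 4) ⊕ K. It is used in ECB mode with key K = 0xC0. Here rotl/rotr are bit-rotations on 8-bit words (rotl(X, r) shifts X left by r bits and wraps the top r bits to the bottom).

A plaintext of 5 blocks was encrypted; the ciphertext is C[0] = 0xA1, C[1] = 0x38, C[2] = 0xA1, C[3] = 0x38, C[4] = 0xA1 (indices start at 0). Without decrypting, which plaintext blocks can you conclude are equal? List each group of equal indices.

P[0] = P[2] = P[4]; P[1] = P[3]

ECB encrypts each block independently with the same key, so equal ciphertext blocks imply equal plaintext blocks.
C[0] = C[2] = C[4] = 0xA1, so P[0] = P[2] = P[4].
C[1] = C[3] = 0x38, so P[1] = P[3].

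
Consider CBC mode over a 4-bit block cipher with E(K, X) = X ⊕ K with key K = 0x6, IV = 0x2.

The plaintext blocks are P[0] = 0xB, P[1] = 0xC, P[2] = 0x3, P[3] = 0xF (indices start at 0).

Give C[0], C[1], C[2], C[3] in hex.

C[0] = 0xF, C[1] = 0x5, C[2] = 0x0, C[3] = 0x9

CBC encryption: C_i = E(K, P_i ⊕ C_{i−1}), with C_{−1} = IV.
C[0]: P[0] ⊕ 0x2 = 0x9; E(K, 0x9) = 0xF.
C[1]: P[1] ⊕ 0xF = 0x3; E(K, 0x3) = 0x5.
C[2]: P[2] ⊕ 0x5 = 0x6; E(K, 0x6) = 0x0.
C[3]: P[3] ⊕ 0x0 = 0xF; E(K, 0xF) = 0x9.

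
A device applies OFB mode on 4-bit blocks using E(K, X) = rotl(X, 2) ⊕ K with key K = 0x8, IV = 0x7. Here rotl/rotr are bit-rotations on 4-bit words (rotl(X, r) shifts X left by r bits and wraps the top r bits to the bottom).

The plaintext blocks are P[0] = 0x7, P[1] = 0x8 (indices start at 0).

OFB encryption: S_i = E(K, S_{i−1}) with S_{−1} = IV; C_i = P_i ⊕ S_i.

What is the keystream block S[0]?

C[0]: S = E(K, 0x7) = 0x5; 0x7 ⊕ 0x5 = 0x2.
So S[0] = 0x5.

0x5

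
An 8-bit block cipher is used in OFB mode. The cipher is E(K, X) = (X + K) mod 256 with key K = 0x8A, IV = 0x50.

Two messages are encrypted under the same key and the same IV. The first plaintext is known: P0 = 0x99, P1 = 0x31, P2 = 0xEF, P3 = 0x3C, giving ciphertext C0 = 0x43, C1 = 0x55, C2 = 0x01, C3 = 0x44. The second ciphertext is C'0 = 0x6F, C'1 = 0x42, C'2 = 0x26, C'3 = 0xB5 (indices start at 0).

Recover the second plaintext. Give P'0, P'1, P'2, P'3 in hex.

In OFB with a reused IV, both messages share the same keystream S_i, so C_i ⊕ C'_i = P_i ⊕ P'_i and thus P'_i = P_i ⊕ C_i ⊕ C'_i.
P'0: 0x99 ⊕ 0x43 ⊕ 0x6F = 0xB5.
P'1: 0x31 ⊕ 0x55 ⊕ 0x42 = 0x26.
P'2: 0xEF ⊕ 0x01 ⊕ 0x26 = 0xC8.
P'3: 0x3C ⊕ 0x44 ⊕ 0xB5 = 0xCD.

P'0 = 0xB5, P'1 = 0x26, P'2 = 0xC8, P'3 = 0xCD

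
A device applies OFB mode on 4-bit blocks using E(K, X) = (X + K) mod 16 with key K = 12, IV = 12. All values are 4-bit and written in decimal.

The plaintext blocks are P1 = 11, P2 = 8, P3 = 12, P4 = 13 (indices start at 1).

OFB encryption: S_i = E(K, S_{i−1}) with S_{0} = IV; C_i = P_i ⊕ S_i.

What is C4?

C4 = 1

C1: S = E(K, 12) = 8; 11 ⊕ 8 = 3.
C2: S = E(K, 8) = 4; 8 ⊕ 4 = 12.
C3: S = E(K, 4) = 0; 12 ⊕ 0 = 12.
C4: S = E(K, 0) = 12; 13 ⊕ 12 = 1.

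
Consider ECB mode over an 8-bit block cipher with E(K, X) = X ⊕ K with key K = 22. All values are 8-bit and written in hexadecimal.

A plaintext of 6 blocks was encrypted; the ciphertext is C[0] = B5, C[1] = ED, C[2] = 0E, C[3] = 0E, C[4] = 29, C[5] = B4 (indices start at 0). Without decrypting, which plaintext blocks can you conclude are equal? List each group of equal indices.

P[2] = P[3]

ECB encrypts each block independently with the same key, so equal ciphertext blocks imply equal plaintext blocks.
C[2] = C[3] = 0E, so P[2] = P[3].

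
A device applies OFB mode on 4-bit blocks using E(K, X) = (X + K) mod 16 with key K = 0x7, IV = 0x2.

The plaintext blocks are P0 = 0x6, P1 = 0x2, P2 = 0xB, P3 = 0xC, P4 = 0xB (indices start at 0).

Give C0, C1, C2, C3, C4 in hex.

OFB encryption: S_i = E(K, S_{i−1}) with S_{−1} = IV; C_i = P_i ⊕ S_i.
C0: S = E(K, 0x2) = 0x9; 0x6 ⊕ 0x9 = 0xF.
C1: S = E(K, 0x9) = 0x0; 0x2 ⊕ 0x0 = 0x2.
C2: S = E(K, 0x0) = 0x7; 0xB ⊕ 0x7 = 0xC.
C3: S = E(K, 0x7) = 0xE; 0xC ⊕ 0xE = 0x2.
C4: S = E(K, 0xE) = 0x5; 0xB ⊕ 0x5 = 0xE.

C0 = 0xF, C1 = 0x2, C2 = 0xC, C3 = 0x2, C4 = 0xE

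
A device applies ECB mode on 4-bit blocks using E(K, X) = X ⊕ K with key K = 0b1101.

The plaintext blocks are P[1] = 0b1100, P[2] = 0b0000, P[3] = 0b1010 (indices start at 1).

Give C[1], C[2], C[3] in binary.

ECB encryption: C_i = E(K, P_i).
C[1]: E(K, 0b1100) = 0b0001.
C[2]: E(K, 0b0000) = 0b1101.
C[3]: E(K, 0b1010) = 0b0111.

C[1] = 0b0001, C[2] = 0b1101, C[3] = 0b0111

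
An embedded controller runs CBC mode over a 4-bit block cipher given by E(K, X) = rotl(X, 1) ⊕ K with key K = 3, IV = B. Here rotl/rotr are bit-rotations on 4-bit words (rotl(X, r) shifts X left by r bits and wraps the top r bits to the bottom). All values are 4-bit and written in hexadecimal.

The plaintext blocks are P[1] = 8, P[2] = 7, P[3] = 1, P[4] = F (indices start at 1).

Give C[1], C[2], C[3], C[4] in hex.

CBC encryption: C_i = E(K, P_i ⊕ C_{i−1}), with C_{0} = IV.
C[1]: P[1] ⊕ B = 3; E(K, 3) = 5.
C[2]: P[2] ⊕ 5 = 2; E(K, 2) = 7.
C[3]: P[3] ⊕ 7 = 6; E(K, 6) = F.
C[4]: P[4] ⊕ F = 0; E(K, 0) = 3.

C[1] = 5, C[2] = 7, C[3] = F, C[4] = 3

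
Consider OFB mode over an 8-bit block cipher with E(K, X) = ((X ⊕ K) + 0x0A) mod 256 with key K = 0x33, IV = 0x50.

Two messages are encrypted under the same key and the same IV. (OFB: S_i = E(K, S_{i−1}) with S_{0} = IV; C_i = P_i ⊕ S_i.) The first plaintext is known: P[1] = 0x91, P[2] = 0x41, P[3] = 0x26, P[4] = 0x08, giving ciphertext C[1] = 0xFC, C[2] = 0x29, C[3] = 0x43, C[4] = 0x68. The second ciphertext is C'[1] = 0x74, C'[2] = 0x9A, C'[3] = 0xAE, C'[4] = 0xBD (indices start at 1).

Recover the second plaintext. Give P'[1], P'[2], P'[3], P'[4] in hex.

P'[1] = 0x19, P'[2] = 0xF2, P'[3] = 0xCB, P'[4] = 0xDD

In OFB with a reused IV, both messages share the same keystream S_i, so C_i ⊕ C'_i = P_i ⊕ P'_i and thus P'_i = P_i ⊕ C_i ⊕ C'_i.
P'[1]: 0x91 ⊕ 0xFC ⊕ 0x74 = 0x19.
P'[2]: 0x41 ⊕ 0x29 ⊕ 0x9A = 0xF2.
P'[3]: 0x26 ⊕ 0x43 ⊕ 0xAE = 0xCB.
P'[4]: 0x08 ⊕ 0x68 ⊕ 0xBD = 0xDD.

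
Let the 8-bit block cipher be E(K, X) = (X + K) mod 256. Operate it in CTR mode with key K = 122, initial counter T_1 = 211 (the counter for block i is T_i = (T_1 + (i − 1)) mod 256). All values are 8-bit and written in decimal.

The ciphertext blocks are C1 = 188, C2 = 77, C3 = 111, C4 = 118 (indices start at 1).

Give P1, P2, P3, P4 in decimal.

CTR decryption: S_i = E(K, T_i) where T_i is the counter for block i; P_i = C_i ⊕ S_i.
P1: T = 211, S = E(K, T) = 77; 188 ⊕ 77 = 241.
P2: T = 212, S = E(K, T) = 78; 77 ⊕ 78 = 3.
P3: T = 213, S = E(K, T) = 79; 111 ⊕ 79 = 32.
P4: T = 214, S = E(K, T) = 80; 118 ⊕ 80 = 38.

P1 = 241, P2 = 3, P3 = 32, P4 = 38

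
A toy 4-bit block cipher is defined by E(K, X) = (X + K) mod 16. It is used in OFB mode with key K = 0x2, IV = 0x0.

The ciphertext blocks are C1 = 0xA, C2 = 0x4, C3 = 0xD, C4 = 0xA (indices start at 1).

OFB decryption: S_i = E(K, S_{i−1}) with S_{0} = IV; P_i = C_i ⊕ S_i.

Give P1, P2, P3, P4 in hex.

P1: S = E(K, 0x0) = 0x2; 0xA ⊕ 0x2 = 0x8.
P2: S = E(K, 0x2) = 0x4; 0x4 ⊕ 0x4 = 0x0.
P3: S = E(K, 0x4) = 0x6; 0xD ⊕ 0x6 = 0xB.
P4: S = E(K, 0x6) = 0x8; 0xA ⊕ 0x8 = 0x2.

P1 = 0x8, P2 = 0x0, P3 = 0xB, P4 = 0x2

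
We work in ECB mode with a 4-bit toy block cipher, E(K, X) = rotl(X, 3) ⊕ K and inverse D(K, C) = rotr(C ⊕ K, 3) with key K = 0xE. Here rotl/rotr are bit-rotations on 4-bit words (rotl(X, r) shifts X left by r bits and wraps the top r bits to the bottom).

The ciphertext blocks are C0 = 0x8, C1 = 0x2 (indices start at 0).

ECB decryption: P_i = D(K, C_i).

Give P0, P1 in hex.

P0 = 0xC, P1 = 0x9

P0: D(K, 0x8) = 0xC.
P1: D(K, 0x2) = 0x9.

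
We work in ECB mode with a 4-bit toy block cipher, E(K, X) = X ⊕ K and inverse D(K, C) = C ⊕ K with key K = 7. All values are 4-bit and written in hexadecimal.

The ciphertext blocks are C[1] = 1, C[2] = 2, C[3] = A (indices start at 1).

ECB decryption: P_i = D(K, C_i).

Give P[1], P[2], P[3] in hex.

P[1] = 6, P[2] = 5, P[3] = D

P[1]: D(K, 1) = 6.
P[2]: D(K, 2) = 5.
P[3]: D(K, A) = D.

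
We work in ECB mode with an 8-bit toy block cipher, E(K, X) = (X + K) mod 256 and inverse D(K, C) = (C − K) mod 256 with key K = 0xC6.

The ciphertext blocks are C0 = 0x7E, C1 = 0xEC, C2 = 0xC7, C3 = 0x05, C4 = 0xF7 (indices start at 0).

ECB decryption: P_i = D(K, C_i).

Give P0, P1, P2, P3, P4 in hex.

P0 = 0xB8, P1 = 0x26, P2 = 0x01, P3 = 0x3F, P4 = 0x31

P0: D(K, 0x7E) = 0xB8.
P1: D(K, 0xEC) = 0x26.
P2: D(K, 0xC7) = 0x01.
P3: D(K, 0x05) = 0x3F.
P4: D(K, 0xF7) = 0x31.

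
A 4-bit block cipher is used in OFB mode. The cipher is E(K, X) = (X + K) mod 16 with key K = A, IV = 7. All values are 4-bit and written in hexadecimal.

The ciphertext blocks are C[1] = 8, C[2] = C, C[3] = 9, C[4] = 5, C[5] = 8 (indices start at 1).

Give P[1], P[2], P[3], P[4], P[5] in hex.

OFB decryption: S_i = E(K, S_{i−1}) with S_{0} = IV; P_i = C_i ⊕ S_i.
P[1]: S = E(K, 7) = 1; 8 ⊕ 1 = 9.
P[2]: S = E(K, 1) = B; C ⊕ B = 7.
P[3]: S = E(K, B) = 5; 9 ⊕ 5 = C.
P[4]: S = E(K, 5) = F; 5 ⊕ F = A.
P[5]: S = E(K, F) = 9; 8 ⊕ 9 = 1.

P[1] = 9, P[2] = 7, P[3] = C, P[4] = A, P[5] = 1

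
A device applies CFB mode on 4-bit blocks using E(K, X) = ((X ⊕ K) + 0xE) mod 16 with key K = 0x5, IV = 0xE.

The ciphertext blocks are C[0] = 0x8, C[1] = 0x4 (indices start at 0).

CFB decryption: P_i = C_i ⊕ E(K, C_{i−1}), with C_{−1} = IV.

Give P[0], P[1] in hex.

P[0] = 0x1, P[1] = 0xF

P[0]: E(K, 0xE) = 0x9; 0x8 ⊕ 0x9 = 0x1.
P[1]: E(K, 0x8) = 0xB; 0x4 ⊕ 0xB = 0xF.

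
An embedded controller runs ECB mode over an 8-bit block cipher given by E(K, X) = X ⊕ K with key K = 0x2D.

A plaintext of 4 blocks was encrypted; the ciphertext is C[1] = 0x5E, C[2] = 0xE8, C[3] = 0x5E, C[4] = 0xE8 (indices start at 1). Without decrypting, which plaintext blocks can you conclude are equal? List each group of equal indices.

P[1] = P[3]; P[2] = P[4]

ECB encrypts each block independently with the same key, so equal ciphertext blocks imply equal plaintext blocks.
C[1] = C[3] = 0x5E, so P[1] = P[3].
C[2] = C[4] = 0xE8, so P[2] = P[4].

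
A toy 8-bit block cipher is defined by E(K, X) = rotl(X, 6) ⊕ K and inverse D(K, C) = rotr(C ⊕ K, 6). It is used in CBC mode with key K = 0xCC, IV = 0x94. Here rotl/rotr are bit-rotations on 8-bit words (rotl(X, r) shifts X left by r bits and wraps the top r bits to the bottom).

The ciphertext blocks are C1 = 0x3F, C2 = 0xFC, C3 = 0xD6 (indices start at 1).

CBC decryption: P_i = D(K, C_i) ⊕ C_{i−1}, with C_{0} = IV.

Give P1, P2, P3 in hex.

P1: D(K, 0x3F) = 0xCF; 0xCF ⊕ 0x94 = 0x5B.
P2: D(K, 0xFC) = 0xC0; 0xC0 ⊕ 0x3F = 0xFF.
P3: D(K, 0xD6) = 0x68; 0x68 ⊕ 0xFC = 0x94.

P1 = 0x5B, P2 = 0xFF, P3 = 0x94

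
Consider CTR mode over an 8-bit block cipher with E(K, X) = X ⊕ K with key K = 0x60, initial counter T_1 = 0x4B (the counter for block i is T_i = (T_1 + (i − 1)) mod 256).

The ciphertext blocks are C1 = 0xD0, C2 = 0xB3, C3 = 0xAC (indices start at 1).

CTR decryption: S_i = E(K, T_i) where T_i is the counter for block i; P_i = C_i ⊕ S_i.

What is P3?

P3: T = 0x4D, S = E(K, T) = 0x2D; 0xAC ⊕ 0x2D = 0x81.

P3 = 0x81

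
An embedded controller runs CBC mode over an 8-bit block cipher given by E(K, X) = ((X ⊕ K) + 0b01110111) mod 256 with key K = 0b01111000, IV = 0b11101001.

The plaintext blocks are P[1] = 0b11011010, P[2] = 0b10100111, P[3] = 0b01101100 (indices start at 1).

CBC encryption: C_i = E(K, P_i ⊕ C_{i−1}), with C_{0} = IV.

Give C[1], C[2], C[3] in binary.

C[1] = 0b11000010, C[2] = 0b10010100, C[3] = 0b11110111

C[1]: P[1] ⊕ 0b11101001 = 0b00110011; E(K, 0b00110011) = 0b11000010.
C[2]: P[2] ⊕ 0b11000010 = 0b01100101; E(K, 0b01100101) = 0b10010100.
C[3]: P[3] ⊕ 0b10010100 = 0b11111000; E(K, 0b11111000) = 0b11110111.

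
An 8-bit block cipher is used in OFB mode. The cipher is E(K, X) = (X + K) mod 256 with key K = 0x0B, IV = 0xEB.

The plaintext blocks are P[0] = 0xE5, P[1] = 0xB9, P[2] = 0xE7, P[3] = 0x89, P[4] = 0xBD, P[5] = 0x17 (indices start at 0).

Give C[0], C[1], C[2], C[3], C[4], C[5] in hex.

OFB encryption: S_i = E(K, S_{i−1}) with S_{−1} = IV; C_i = P_i ⊕ S_i.
C[0]: S = E(K, 0xEB) = 0xF6; 0xE5 ⊕ 0xF6 = 0x13.
C[1]: S = E(K, 0xF6) = 0x01; 0xB9 ⊕ 0x01 = 0xB8.
C[2]: S = E(K, 0x01) = 0x0C; 0xE7 ⊕ 0x0C = 0xEB.
C[3]: S = E(K, 0x0C) = 0x17; 0x89 ⊕ 0x17 = 0x9E.
C[4]: S = E(K, 0x17) = 0x22; 0xBD ⊕ 0x22 = 0x9F.
C[5]: S = E(K, 0x22) = 0x2D; 0x17 ⊕ 0x2D = 0x3A.

C[0] = 0x13, C[1] = 0xB8, C[2] = 0xEB, C[3] = 0x9E, C[4] = 0x9F, C[5] = 0x3A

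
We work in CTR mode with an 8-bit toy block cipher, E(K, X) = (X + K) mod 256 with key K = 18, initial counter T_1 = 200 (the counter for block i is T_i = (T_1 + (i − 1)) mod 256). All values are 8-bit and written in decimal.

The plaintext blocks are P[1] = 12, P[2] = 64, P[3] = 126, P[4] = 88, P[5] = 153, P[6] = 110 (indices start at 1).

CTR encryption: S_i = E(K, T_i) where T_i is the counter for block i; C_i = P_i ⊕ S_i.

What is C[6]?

C[6] = 177

C[1]: T = 200, S = E(K, T) = 218; 12 ⊕ 218 = 214.
C[2]: T = 201, S = E(K, T) = 219; 64 ⊕ 219 = 155.
C[3]: T = 202, S = E(K, T) = 220; 126 ⊕ 220 = 162.
C[4]: T = 203, S = E(K, T) = 221; 88 ⊕ 221 = 133.
C[5]: T = 204, S = E(K, T) = 222; 153 ⊕ 222 = 71.
C[6]: T = 205, S = E(K, T) = 223; 110 ⊕ 223 = 177.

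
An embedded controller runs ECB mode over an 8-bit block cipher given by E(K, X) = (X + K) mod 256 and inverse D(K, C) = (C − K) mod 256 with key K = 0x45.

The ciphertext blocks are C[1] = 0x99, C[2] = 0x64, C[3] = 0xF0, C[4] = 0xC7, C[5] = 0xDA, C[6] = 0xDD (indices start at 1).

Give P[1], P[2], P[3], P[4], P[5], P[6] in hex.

ECB decryption: P_i = D(K, C_i).
P[1]: D(K, 0x99) = 0x54.
P[2]: D(K, 0x64) = 0x1F.
P[3]: D(K, 0xF0) = 0xAB.
P[4]: D(K, 0xC7) = 0x82.
P[5]: D(K, 0xDA) = 0x95.
P[6]: D(K, 0xDD) = 0x98.

P[1] = 0x54, P[2] = 0x1F, P[3] = 0xAB, P[4] = 0x82, P[5] = 0x95, P[6] = 0x98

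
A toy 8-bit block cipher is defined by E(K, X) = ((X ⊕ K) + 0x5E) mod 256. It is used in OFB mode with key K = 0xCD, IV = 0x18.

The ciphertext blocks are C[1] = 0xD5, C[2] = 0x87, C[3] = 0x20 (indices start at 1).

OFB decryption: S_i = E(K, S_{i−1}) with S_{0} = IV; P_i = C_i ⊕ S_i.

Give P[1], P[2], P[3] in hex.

P[1]: S = E(K, 0x18) = 0x33; 0xD5 ⊕ 0x33 = 0xE6.
P[2]: S = E(K, 0x33) = 0x5C; 0x87 ⊕ 0x5C = 0xDB.
P[3]: S = E(K, 0x5C) = 0xEF; 0x20 ⊕ 0xEF = 0xCF.

P[1] = 0xE6, P[2] = 0xDB, P[3] = 0xCF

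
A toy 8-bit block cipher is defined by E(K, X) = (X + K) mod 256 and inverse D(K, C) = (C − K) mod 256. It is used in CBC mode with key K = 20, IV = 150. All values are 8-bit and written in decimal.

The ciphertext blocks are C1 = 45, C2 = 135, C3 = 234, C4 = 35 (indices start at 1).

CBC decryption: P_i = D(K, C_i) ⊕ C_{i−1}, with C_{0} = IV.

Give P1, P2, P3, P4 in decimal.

P1: D(K, 45) = 25; 25 ⊕ 150 = 143.
P2: D(K, 135) = 115; 115 ⊕ 45 = 94.
P3: D(K, 234) = 214; 214 ⊕ 135 = 81.
P4: D(K, 35) = 15; 15 ⊕ 234 = 229.

P1 = 143, P2 = 94, P3 = 81, P4 = 229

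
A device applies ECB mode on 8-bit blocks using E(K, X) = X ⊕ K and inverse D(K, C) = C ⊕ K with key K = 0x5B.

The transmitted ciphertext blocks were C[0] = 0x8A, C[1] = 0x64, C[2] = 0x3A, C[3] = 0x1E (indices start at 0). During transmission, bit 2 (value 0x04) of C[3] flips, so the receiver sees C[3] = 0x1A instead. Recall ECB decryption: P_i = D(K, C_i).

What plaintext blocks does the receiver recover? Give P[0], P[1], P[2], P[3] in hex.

P[0] = 0xD1, P[1] = 0x3F, P[2] = 0x61, P[3] = 0x41

Only C[3] changed, to 0x1A. In ECB, a change in C_i affects only P_i. Decrypting the received ciphertext:
P[0]: D(K, 0x8A) = 0xD1.
P[1]: D(K, 0x64) = 0x3F.
P[2]: D(K, 0x3A) = 0x61.
P[3]: D(K, 0x1A) = 0x41.
Blocks that differ from the original plaintext: P[3].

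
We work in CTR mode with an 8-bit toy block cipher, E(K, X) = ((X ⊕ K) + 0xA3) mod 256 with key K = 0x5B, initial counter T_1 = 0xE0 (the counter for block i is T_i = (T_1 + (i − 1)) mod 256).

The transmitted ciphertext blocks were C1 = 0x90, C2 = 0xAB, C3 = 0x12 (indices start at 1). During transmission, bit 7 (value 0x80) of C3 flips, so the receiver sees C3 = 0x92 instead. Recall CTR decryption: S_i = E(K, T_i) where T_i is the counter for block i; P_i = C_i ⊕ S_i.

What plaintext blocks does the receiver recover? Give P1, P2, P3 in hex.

Only C3 changed, to 0x92. In CTR, a change in C_i flips the same bit in P_i only; the keystream is unaffected. Decrypting the received ciphertext:
P1: T = 0xE0, S = E(K, T) = 0x5E; 0x90 ⊕ 0x5E = 0xCE.
P2: T = 0xE1, S = E(K, T) = 0x5D; 0xAB ⊕ 0x5D = 0xF6.
P3: T = 0xE2, S = E(K, T) = 0x5C; 0x92 ⊕ 0x5C = 0xCE.
Blocks that differ from the original plaintext: P3.

P1 = 0xCE, P2 = 0xF6, P3 = 0xCE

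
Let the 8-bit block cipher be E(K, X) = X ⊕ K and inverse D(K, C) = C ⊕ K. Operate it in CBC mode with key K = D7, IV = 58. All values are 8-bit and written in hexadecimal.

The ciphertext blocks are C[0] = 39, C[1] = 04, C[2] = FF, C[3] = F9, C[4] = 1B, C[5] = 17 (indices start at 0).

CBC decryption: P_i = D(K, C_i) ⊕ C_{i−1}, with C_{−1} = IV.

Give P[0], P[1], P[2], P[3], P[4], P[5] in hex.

P[0]: D(K, 39) = EE; EE ⊕ 58 = B6.
P[1]: D(K, 04) = D3; D3 ⊕ 39 = EA.
P[2]: D(K, FF) = 28; 28 ⊕ 04 = 2C.
P[3]: D(K, F9) = 2E; 2E ⊕ FF = D1.
P[4]: D(K, 1B) = CC; CC ⊕ F9 = 35.
P[5]: D(K, 17) = C0; C0 ⊕ 1B = DB.

P[0] = B6, P[1] = EA, P[2] = 2C, P[3] = D1, P[4] = 35, P[5] = DB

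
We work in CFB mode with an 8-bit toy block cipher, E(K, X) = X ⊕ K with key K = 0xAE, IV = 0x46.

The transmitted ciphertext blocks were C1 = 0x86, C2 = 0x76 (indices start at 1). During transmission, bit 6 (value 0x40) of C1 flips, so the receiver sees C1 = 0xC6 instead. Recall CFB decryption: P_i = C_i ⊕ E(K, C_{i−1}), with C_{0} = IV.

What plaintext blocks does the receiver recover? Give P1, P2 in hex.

P1 = 0x2E, P2 = 0x1E

Only C1 changed, to 0xC6. In CFB, a change in C_i flips the same bit in P_i and garbles P_{i+1}. Decrypting the received ciphertext:
P1: E(K, 0x46) = 0xE8; 0xC6 ⊕ 0xE8 = 0x2E.
P2: E(K, 0xC6) = 0x68; 0x76 ⊕ 0x68 = 0x1E.
Blocks that differ from the original plaintext: P1, P2.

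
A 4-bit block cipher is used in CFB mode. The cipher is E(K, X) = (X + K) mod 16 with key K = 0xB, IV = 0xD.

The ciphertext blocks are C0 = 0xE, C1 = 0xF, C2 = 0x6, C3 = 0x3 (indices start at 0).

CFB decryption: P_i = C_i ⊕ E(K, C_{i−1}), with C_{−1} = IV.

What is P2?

P2 = 0xC

P2: E(K, 0xF) = 0xA; 0x6 ⊕ 0xA = 0xC.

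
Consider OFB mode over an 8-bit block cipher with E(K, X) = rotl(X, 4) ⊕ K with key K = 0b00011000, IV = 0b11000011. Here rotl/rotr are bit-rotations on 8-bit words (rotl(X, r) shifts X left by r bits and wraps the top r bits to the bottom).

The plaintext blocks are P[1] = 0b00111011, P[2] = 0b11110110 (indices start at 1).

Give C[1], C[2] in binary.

OFB encryption: S_i = E(K, S_{i−1}) with S_{0} = IV; C_i = P_i ⊕ S_i.
C[1]: S = E(K, 0b11000011) = 0b00100100; 0b00111011 ⊕ 0b00100100 = 0b00011111.
C[2]: S = E(K, 0b00100100) = 0b01011010; 0b11110110 ⊕ 0b01011010 = 0b10101100.

C[1] = 0b00011111, C[2] = 0b10101100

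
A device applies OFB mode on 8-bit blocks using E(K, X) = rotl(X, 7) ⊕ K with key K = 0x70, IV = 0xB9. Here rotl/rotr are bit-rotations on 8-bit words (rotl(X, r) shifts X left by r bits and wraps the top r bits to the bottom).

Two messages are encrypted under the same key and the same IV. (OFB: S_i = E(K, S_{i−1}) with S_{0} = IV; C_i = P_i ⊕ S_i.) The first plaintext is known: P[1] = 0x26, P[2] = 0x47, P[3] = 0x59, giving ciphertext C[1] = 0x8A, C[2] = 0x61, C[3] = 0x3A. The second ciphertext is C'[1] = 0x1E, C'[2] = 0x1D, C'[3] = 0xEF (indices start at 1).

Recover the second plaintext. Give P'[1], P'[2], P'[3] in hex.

P'[1] = 0xB2, P'[2] = 0x3B, P'[3] = 0x8C

In OFB with a reused IV, both messages share the same keystream S_i, so C_i ⊕ C'_i = P_i ⊕ P'_i and thus P'_i = P_i ⊕ C_i ⊕ C'_i.
P'[1]: 0x26 ⊕ 0x8A ⊕ 0x1E = 0xB2.
P'[2]: 0x47 ⊕ 0x61 ⊕ 0x1D = 0x3B.
P'[3]: 0x59 ⊕ 0x3A ⊕ 0xEF = 0x8C.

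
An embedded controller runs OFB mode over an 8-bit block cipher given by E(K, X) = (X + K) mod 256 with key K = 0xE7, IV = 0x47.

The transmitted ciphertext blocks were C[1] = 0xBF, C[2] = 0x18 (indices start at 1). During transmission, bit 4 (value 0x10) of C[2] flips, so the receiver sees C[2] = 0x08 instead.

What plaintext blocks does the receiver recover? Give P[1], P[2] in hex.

OFB decryption: S_i = E(K, S_{i−1}) with S_{0} = IV; P_i = C_i ⊕ S_i.
Only C[2] changed, to 0x08. In OFB, a change in C_i flips the same bit in P_i only; the keystream is unaffected. Decrypting the received ciphertext:
P[1]: S = E(K, 0x47) = 0x2E; 0xBF ⊕ 0x2E = 0x91.
P[2]: S = E(K, 0x2E) = 0x15; 0x08 ⊕ 0x15 = 0x1D.
Blocks that differ from the original plaintext: P[2].

P[1] = 0x91, P[2] = 0x1D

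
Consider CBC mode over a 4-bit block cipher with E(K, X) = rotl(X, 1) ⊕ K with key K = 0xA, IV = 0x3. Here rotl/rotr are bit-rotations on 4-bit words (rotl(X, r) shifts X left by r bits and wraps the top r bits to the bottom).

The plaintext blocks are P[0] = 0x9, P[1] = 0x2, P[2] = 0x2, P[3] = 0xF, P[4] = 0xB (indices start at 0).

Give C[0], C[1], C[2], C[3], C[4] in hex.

CBC encryption: C_i = E(K, P_i ⊕ C_{i−1}), with C_{−1} = IV.
C[0]: P[0] ⊕ 0x3 = 0xA; E(K, 0xA) = 0xF.
C[1]: P[1] ⊕ 0xF = 0xD; E(K, 0xD) = 0x1.
C[2]: P[2] ⊕ 0x1 = 0x3; E(K, 0x3) = 0xC.
C[3]: P[3] ⊕ 0xC = 0x3; E(K, 0x3) = 0xC.
C[4]: P[4] ⊕ 0xC = 0x7; E(K, 0x7) = 0x4.

C[0] = 0xF, C[1] = 0x1, C[2] = 0xC, C[3] = 0xC, C[4] = 0x4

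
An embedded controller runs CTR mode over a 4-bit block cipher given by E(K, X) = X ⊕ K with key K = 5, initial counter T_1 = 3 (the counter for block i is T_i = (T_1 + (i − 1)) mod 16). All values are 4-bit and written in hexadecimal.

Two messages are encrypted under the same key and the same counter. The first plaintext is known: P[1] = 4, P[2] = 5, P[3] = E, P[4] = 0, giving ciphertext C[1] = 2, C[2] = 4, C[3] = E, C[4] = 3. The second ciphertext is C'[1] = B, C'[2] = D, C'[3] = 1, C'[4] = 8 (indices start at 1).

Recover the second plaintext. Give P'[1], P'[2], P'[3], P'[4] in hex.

In CTR with a reused counter, both messages share the same keystream S_i, so C_i ⊕ C'_i = P_i ⊕ P'_i and thus P'_i = P_i ⊕ C_i ⊕ C'_i.
P'[1]: 4 ⊕ 2 ⊕ B = D.
P'[2]: 5 ⊕ 4 ⊕ D = C.
P'[3]: E ⊕ E ⊕ 1 = 1.
P'[4]: 0 ⊕ 3 ⊕ 8 = B.

P'[1] = D, P'[2] = C, P'[3] = 1, P'[4] = B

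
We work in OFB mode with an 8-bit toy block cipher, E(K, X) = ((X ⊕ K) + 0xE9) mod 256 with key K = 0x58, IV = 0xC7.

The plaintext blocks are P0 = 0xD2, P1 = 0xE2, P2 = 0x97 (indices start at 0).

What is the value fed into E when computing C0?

0xC7

OFB encryption: S_i = E(K, S_{i−1}) with S_{−1} = IV; C_i = P_i ⊕ S_i.
C0: S = E(K, 0xC7) = 0x88; 0xD2 ⊕ 0x88 = 0x5A.
So the input to E for block 0 is 0xC7.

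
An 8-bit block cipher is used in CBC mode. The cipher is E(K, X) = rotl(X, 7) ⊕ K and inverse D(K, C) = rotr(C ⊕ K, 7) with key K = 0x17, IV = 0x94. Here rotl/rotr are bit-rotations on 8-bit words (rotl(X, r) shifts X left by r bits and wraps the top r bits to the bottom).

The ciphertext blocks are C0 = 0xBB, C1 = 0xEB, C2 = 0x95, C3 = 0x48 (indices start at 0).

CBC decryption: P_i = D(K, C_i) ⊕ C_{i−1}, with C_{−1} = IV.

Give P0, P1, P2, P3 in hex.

P0: D(K, 0xBB) = 0x59; 0x59 ⊕ 0x94 = 0xCD.
P1: D(K, 0xEB) = 0xF9; 0xF9 ⊕ 0xBB = 0x42.
P2: D(K, 0x95) = 0x05; 0x05 ⊕ 0xEB = 0xEE.
P3: D(K, 0x48) = 0xBE; 0xBE ⊕ 0x95 = 0x2B.

P0 = 0xCD, P1 = 0x42, P2 = 0xEE, P3 = 0x2B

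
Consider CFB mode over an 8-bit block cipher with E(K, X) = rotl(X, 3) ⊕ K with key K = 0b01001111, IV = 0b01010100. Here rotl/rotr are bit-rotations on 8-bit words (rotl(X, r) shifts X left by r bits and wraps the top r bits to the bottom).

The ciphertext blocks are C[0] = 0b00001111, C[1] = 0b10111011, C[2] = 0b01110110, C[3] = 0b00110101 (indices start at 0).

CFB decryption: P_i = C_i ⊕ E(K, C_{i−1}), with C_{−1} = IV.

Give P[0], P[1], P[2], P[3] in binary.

P[0] = 0b11100010, P[1] = 0b10001100, P[2] = 0b11100100, P[3] = 0b11001001

P[0]: E(K, 0b01010100) = 0b11101101; 0b00001111 ⊕ 0b11101101 = 0b11100010.
P[1]: E(K, 0b00001111) = 0b00110111; 0b10111011 ⊕ 0b00110111 = 0b10001100.
P[2]: E(K, 0b10111011) = 0b10010010; 0b01110110 ⊕ 0b10010010 = 0b11100100.
P[3]: E(K, 0b01110110) = 0b11111100; 0b00110101 ⊕ 0b11111100 = 0b11001001.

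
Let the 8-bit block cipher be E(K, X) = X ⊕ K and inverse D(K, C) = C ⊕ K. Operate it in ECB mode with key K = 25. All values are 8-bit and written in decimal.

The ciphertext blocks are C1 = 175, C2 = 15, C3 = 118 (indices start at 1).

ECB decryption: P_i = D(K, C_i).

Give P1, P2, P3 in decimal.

P1 = 182, P2 = 22, P3 = 111

P1: D(K, 175) = 182.
P2: D(K, 15) = 22.
P3: D(K, 118) = 111.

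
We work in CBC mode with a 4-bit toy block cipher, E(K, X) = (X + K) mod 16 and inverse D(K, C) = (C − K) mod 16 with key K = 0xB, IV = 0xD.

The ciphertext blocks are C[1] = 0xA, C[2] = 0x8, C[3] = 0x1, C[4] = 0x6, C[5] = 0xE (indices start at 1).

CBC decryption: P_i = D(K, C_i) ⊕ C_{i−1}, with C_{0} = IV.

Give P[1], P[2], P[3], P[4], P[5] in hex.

P[1]: D(K, 0xA) = 0xF; 0xF ⊕ 0xD = 0x2.
P[2]: D(K, 0x8) = 0xD; 0xD ⊕ 0xA = 0x7.
P[3]: D(K, 0x1) = 0x6; 0x6 ⊕ 0x8 = 0xE.
P[4]: D(K, 0x6) = 0xB; 0xB ⊕ 0x1 = 0xA.
P[5]: D(K, 0xE) = 0x3; 0x3 ⊕ 0x6 = 0x5.

P[1] = 0x2, P[2] = 0x7, P[3] = 0xE, P[4] = 0xA, P[5] = 0x5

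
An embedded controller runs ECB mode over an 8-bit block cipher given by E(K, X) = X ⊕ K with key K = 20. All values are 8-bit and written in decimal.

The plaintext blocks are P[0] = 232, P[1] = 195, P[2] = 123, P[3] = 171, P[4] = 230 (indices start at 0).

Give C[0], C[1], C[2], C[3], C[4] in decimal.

C[0] = 252, C[1] = 215, C[2] = 111, C[3] = 191, C[4] = 242

ECB encryption: C_i = E(K, P_i).
C[0]: E(K, 232) = 252.
C[1]: E(K, 195) = 215.
C[2]: E(K, 123) = 111.
C[3]: E(K, 171) = 191.
C[4]: E(K, 230) = 242.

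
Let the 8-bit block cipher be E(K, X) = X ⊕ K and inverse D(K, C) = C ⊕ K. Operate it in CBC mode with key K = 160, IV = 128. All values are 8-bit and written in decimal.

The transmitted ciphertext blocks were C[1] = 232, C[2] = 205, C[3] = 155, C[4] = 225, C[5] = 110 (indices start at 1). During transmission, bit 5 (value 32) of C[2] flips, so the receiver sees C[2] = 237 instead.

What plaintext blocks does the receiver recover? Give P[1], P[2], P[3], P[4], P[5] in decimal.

P[1] = 200, P[2] = 165, P[3] = 214, P[4] = 218, P[5] = 47

CBC decryption: P_i = D(K, C_i) ⊕ C_{i−1}, with C_{0} = IV.
Only C[2] changed, to 237. In CBC, a change in C_i garbles P_i and flips the same bit in P_{i+1}. Decrypting the received ciphertext:
P[1]: D(K, 232) = 72; 72 ⊕ 128 = 200.
P[2]: D(K, 237) = 77; 77 ⊕ 232 = 165.
P[3]: D(K, 155) = 59; 59 ⊕ 237 = 214.
P[4]: D(K, 225) = 65; 65 ⊕ 155 = 218.
P[5]: D(K, 110) = 206; 206 ⊕ 225 = 47.
Blocks that differ from the original plaintext: P[2], P[3].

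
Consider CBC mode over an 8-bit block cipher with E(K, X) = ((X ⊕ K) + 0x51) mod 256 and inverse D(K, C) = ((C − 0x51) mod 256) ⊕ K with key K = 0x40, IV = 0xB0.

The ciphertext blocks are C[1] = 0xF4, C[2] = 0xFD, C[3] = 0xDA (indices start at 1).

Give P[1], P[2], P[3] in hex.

CBC decryption: P_i = D(K, C_i) ⊕ C_{i−1}, with C_{0} = IV.
P[1]: D(K, 0xF4) = 0xE3; 0xE3 ⊕ 0xB0 = 0x53.
P[2]: D(K, 0xFD) = 0xEC; 0xEC ⊕ 0xF4 = 0x18.
P[3]: D(K, 0xDA) = 0xC9; 0xC9 ⊕ 0xFD = 0x34.

P[1] = 0x53, P[2] = 0x18, P[3] = 0x34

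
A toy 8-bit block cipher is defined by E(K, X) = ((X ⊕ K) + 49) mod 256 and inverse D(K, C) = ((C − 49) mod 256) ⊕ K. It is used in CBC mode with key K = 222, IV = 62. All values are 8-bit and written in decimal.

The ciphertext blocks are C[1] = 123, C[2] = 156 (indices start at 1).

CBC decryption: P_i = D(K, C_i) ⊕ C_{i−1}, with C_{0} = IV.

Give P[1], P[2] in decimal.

P[1]: D(K, 123) = 148; 148 ⊕ 62 = 170.
P[2]: D(K, 156) = 181; 181 ⊕ 123 = 206.

P[1] = 170, P[2] = 206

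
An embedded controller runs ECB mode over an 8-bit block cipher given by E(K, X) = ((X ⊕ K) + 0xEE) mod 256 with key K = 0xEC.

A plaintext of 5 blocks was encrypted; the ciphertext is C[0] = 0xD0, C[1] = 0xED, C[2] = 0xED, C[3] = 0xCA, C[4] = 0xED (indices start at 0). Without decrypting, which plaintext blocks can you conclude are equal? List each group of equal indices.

ECB encrypts each block independently with the same key, so equal ciphertext blocks imply equal plaintext blocks.
C[1] = C[2] = C[4] = 0xED, so P[1] = P[2] = P[4].

P[1] = P[2] = P[4]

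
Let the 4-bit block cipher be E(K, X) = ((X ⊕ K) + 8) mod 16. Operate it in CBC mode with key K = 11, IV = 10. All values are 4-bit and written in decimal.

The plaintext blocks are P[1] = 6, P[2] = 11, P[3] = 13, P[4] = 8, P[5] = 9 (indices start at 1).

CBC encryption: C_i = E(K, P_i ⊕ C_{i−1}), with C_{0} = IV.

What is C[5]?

C[1]: P[1] ⊕ 10 = 12; E(K, 12) = 15.
C[2]: P[2] ⊕ 15 = 4; E(K, 4) = 7.
C[3]: P[3] ⊕ 7 = 10; E(K, 10) = 9.
C[4]: P[4] ⊕ 9 = 1; E(K, 1) = 2.
C[5]: P[5] ⊕ 2 = 11; E(K, 11) = 8.

C[5] = 8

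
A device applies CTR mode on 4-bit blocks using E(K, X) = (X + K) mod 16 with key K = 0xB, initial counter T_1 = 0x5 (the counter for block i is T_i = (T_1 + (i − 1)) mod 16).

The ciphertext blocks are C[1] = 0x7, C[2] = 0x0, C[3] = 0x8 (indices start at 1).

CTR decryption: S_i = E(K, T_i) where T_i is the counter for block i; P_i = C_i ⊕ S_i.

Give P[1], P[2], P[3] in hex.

P[1]: T = 0x5, S = E(K, T) = 0x0; 0x7 ⊕ 0x0 = 0x7.
P[2]: T = 0x6, S = E(K, T) = 0x1; 0x0 ⊕ 0x1 = 0x1.
P[3]: T = 0x7, S = E(K, T) = 0x2; 0x8 ⊕ 0x2 = 0xA.

P[1] = 0x7, P[2] = 0x1, P[3] = 0xA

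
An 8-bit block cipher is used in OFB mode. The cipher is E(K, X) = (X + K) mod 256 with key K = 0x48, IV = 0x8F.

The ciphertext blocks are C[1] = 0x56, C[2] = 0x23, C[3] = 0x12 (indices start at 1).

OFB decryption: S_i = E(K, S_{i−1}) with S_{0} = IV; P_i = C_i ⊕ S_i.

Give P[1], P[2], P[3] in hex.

P[1] = 0x81, P[2] = 0x3C, P[3] = 0x75

P[1]: S = E(K, 0x8F) = 0xD7; 0x56 ⊕ 0xD7 = 0x81.
P[2]: S = E(K, 0xD7) = 0x1F; 0x23 ⊕ 0x1F = 0x3C.
P[3]: S = E(K, 0x1F) = 0x67; 0x12 ⊕ 0x67 = 0x75.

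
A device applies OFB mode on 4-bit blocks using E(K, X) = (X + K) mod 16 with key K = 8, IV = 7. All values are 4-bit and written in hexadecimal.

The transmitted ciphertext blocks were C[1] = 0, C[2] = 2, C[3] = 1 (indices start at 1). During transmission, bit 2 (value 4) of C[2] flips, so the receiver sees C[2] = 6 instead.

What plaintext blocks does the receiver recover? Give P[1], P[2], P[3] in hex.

OFB decryption: S_i = E(K, S_{i−1}) with S_{0} = IV; P_i = C_i ⊕ S_i.
Only C[2] changed, to 6. In OFB, a change in C_i flips the same bit in P_i only; the keystream is unaffected. Decrypting the received ciphertext:
P[1]: S = E(K, 7) = F; 0 ⊕ F = F.
P[2]: S = E(K, F) = 7; 6 ⊕ 7 = 1.
P[3]: S = E(K, 7) = F; 1 ⊕ F = E.
Blocks that differ from the original plaintext: P[2].

P[1] = F, P[2] = 1, P[3] = E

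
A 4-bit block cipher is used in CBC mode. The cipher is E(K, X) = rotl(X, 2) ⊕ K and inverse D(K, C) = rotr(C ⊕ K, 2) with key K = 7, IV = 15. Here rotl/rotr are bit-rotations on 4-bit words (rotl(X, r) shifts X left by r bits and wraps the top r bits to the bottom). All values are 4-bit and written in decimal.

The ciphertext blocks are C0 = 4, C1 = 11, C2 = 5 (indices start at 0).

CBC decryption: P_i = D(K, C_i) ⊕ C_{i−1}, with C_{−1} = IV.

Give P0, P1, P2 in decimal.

P0: D(K, 4) = 12; 12 ⊕ 15 = 3.
P1: D(K, 11) = 3; 3 ⊕ 4 = 7.
P2: D(K, 5) = 8; 8 ⊕ 11 = 3.

P0 = 3, P1 = 7, P2 = 3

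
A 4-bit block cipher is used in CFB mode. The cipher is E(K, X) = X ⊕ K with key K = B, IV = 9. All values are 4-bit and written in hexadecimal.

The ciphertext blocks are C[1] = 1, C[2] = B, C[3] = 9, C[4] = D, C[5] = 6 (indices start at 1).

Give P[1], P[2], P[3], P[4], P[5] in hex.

CFB decryption: P_i = C_i ⊕ E(K, C_{i−1}), with C_{0} = IV.
P[1]: E(K, 9) = 2; 1 ⊕ 2 = 3.
P[2]: E(K, 1) = A; B ⊕ A = 1.
P[3]: E(K, B) = 0; 9 ⊕ 0 = 9.
P[4]: E(K, 9) = 2; D ⊕ 2 = F.
P[5]: E(K, D) = 6; 6 ⊕ 6 = 0.

P[1] = 3, P[2] = 1, P[3] = 9, P[4] = F, P[5] = 0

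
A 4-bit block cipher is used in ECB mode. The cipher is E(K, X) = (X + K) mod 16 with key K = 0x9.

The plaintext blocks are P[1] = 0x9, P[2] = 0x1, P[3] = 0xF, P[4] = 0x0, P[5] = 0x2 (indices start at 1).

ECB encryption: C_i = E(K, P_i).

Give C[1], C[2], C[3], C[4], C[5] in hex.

C[1] = 0x2, C[2] = 0xA, C[3] = 0x8, C[4] = 0x9, C[5] = 0xB

C[1]: E(K, 0x9) = 0x2.
C[2]: E(K, 0x1) = 0xA.
C[3]: E(K, 0xF) = 0x8.
C[4]: E(K, 0x0) = 0x9.
C[5]: E(K, 0x2) = 0xB.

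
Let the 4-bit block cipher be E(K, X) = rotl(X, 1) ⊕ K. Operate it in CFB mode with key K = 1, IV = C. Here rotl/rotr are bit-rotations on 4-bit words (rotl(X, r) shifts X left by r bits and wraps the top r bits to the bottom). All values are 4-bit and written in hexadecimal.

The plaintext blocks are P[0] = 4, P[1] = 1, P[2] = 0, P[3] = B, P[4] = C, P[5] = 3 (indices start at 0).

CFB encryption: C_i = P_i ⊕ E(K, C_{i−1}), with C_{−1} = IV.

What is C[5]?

C[5] = 2

C[0]: E(K, C) = 8; 4 ⊕ 8 = C.
C[1]: E(K, C) = 8; 1 ⊕ 8 = 9.
C[2]: E(K, 9) = 2; 0 ⊕ 2 = 2.
C[3]: E(K, 2) = 5; B ⊕ 5 = E.
C[4]: E(K, E) = C; C ⊕ C = 0.
C[5]: E(K, 0) = 1; 3 ⊕ 1 = 2.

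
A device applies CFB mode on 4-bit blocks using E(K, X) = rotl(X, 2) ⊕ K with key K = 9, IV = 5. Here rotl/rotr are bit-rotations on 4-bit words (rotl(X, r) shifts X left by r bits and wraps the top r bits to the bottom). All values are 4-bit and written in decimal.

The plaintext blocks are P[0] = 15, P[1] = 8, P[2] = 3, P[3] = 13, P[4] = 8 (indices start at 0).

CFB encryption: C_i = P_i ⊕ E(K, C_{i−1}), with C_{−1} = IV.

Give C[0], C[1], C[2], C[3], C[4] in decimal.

C[0]: E(K, 5) = 12; 15 ⊕ 12 = 3.
C[1]: E(K, 3) = 5; 8 ⊕ 5 = 13.
C[2]: E(K, 13) = 14; 3 ⊕ 14 = 13.
C[3]: E(K, 13) = 14; 13 ⊕ 14 = 3.
C[4]: E(K, 3) = 5; 8 ⊕ 5 = 13.

C[0] = 3, C[1] = 13, C[2] = 13, C[3] = 3, C[4] = 13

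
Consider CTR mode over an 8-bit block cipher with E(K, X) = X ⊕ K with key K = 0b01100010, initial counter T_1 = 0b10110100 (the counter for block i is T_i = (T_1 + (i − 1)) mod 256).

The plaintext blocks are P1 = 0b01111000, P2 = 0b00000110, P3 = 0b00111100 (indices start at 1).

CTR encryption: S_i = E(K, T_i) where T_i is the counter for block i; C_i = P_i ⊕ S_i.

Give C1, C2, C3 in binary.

C1: T = 0b10110100, S = E(K, T) = 0b11010110; 0b01111000 ⊕ 0b11010110 = 0b10101110.
C2: T = 0b10110101, S = E(K, T) = 0b11010111; 0b00000110 ⊕ 0b11010111 = 0b11010001.
C3: T = 0b10110110, S = E(K, T) = 0b11010100; 0b00111100 ⊕ 0b11010100 = 0b11101000.

C1 = 0b10101110, C2 = 0b11010001, C3 = 0b11101000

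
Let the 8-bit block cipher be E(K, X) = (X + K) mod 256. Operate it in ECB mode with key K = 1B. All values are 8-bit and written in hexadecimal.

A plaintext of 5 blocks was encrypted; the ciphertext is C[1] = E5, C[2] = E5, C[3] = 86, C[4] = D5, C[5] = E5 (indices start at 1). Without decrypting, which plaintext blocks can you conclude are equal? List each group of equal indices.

ECB encrypts each block independently with the same key, so equal ciphertext blocks imply equal plaintext blocks.
C[1] = C[2] = C[5] = E5, so P[1] = P[2] = P[5].

P[1] = P[2] = P[5]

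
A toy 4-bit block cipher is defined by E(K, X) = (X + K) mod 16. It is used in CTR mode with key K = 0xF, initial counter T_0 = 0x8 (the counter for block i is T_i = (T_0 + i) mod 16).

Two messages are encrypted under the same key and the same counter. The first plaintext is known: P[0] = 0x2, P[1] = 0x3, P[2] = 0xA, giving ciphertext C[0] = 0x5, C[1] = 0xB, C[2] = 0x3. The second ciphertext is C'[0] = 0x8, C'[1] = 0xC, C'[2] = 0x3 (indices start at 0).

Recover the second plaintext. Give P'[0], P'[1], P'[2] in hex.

P'[0] = 0xF, P'[1] = 0x4, P'[2] = 0xA

In CTR with a reused counter, both messages share the same keystream S_i, so C_i ⊕ C'_i = P_i ⊕ P'_i and thus P'_i = P_i ⊕ C_i ⊕ C'_i.
P'[0]: 0x2 ⊕ 0x5 ⊕ 0x8 = 0xF.
P'[1]: 0x3 ⊕ 0xB ⊕ 0xC = 0x4.
P'[2]: 0xA ⊕ 0x3 ⊕ 0x3 = 0xA.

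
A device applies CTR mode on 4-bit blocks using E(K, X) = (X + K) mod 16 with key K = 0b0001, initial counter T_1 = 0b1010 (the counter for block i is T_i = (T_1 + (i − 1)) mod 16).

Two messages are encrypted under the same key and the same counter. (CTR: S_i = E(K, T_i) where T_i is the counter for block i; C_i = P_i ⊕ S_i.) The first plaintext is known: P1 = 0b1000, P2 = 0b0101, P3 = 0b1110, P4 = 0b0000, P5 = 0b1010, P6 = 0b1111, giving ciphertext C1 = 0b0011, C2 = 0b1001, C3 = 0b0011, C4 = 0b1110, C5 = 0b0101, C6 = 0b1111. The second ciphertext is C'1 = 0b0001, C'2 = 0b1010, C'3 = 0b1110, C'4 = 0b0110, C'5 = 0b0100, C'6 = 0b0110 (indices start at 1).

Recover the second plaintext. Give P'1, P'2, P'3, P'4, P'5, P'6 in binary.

P'1 = 0b1010, P'2 = 0b0110, P'3 = 0b0011, P'4 = 0b1000, P'5 = 0b1011, P'6 = 0b0110

In CTR with a reused counter, both messages share the same keystream S_i, so C_i ⊕ C'_i = P_i ⊕ P'_i and thus P'_i = P_i ⊕ C_i ⊕ C'_i.
P'1: 0b1000 ⊕ 0b0011 ⊕ 0b0001 = 0b1010.
P'2: 0b0101 ⊕ 0b1001 ⊕ 0b1010 = 0b0110.
P'3: 0b1110 ⊕ 0b0011 ⊕ 0b1110 = 0b0011.
P'4: 0b0000 ⊕ 0b1110 ⊕ 0b0110 = 0b1000.
P'5: 0b1010 ⊕ 0b0101 ⊕ 0b0100 = 0b1011.
P'6: 0b1111 ⊕ 0b1111 ⊕ 0b0110 = 0b0110.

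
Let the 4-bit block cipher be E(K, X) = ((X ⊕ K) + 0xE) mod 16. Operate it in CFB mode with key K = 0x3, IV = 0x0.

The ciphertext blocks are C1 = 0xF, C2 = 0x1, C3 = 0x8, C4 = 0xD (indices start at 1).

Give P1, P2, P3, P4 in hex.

P1 = 0xE, P2 = 0xB, P3 = 0x8, P4 = 0x4

CFB decryption: P_i = C_i ⊕ E(K, C_{i−1}), with C_{0} = IV.
P1: E(K, 0x0) = 0x1; 0xF ⊕ 0x1 = 0xE.
P2: E(K, 0xF) = 0xA; 0x1 ⊕ 0xA = 0xB.
P3: E(K, 0x1) = 0x0; 0x8 ⊕ 0x0 = 0x8.
P4: E(K, 0x8) = 0x9; 0xD ⊕ 0x9 = 0x4.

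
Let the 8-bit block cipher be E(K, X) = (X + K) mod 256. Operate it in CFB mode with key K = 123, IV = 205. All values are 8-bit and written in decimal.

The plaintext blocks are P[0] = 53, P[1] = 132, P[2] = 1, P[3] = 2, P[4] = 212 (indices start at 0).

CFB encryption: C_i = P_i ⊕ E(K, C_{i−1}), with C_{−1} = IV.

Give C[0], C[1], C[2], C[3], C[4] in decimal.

C[0] = 125, C[1] = 124, C[2] = 246, C[3] = 115, C[4] = 58

C[0]: E(K, 205) = 72; 53 ⊕ 72 = 125.
C[1]: E(K, 125) = 248; 132 ⊕ 248 = 124.
C[2]: E(K, 124) = 247; 1 ⊕ 247 = 246.
C[3]: E(K, 246) = 113; 2 ⊕ 113 = 115.
C[4]: E(K, 115) = 238; 212 ⊕ 238 = 58.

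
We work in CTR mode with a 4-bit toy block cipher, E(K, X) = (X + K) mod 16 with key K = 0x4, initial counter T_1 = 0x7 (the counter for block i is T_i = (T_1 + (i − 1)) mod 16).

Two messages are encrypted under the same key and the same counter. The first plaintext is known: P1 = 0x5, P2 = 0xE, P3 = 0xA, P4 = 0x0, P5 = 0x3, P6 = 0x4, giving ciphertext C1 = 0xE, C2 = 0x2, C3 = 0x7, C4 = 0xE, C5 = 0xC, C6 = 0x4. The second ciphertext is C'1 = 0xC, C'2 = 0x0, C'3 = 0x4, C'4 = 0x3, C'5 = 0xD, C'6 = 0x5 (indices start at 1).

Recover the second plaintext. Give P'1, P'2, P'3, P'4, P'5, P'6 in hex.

P'1 = 0x7, P'2 = 0xC, P'3 = 0x9, P'4 = 0xD, P'5 = 0x2, P'6 = 0x5

In CTR with a reused counter, both messages share the same keystream S_i, so C_i ⊕ C'_i = P_i ⊕ P'_i and thus P'_i = P_i ⊕ C_i ⊕ C'_i.
P'1: 0x5 ⊕ 0xE ⊕ 0xC = 0x7.
P'2: 0xE ⊕ 0x2 ⊕ 0x0 = 0xC.
P'3: 0xA ⊕ 0x7 ⊕ 0x4 = 0x9.
P'4: 0x0 ⊕ 0xE ⊕ 0x3 = 0xD.
P'5: 0x3 ⊕ 0xC ⊕ 0xD = 0x2.
P'6: 0x4 ⊕ 0x4 ⊕ 0x5 = 0x5.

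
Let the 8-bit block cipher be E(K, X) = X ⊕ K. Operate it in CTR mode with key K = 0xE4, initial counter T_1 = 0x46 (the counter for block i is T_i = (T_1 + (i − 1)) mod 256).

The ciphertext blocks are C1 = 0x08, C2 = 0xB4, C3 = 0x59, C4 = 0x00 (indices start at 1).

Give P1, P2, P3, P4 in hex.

P1 = 0xAA, P2 = 0x17, P3 = 0xF5, P4 = 0xAD

CTR decryption: S_i = E(K, T_i) where T_i is the counter for block i; P_i = C_i ⊕ S_i.
P1: T = 0x46, S = E(K, T) = 0xA2; 0x08 ⊕ 0xA2 = 0xAA.
P2: T = 0x47, S = E(K, T) = 0xA3; 0xB4 ⊕ 0xA3 = 0x17.
P3: T = 0x48, S = E(K, T) = 0xAC; 0x59 ⊕ 0xAC = 0xF5.
P4: T = 0x49, S = E(K, T) = 0xAD; 0x00 ⊕ 0xAD = 0xAD.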